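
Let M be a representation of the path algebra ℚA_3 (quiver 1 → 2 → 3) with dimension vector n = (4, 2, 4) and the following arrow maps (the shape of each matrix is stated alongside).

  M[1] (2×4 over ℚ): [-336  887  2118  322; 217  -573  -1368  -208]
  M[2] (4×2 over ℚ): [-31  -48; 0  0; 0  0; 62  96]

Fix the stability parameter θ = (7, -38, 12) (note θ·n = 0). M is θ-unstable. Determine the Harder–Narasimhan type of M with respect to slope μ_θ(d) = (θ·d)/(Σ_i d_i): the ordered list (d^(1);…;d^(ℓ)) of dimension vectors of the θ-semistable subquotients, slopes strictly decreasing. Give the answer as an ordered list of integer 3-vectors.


Barcode: M ≅ I[1,1]^2, I[1,2], I[1,3], I[3,3]^3. HN layers by μ_θ (3 steps, strictly decreasing):
  μ^(1)=12; μ^(2)=7; μ^(3)=-31/2

((0, 0, 4); (2, 0, 0); (2, 2, 0))


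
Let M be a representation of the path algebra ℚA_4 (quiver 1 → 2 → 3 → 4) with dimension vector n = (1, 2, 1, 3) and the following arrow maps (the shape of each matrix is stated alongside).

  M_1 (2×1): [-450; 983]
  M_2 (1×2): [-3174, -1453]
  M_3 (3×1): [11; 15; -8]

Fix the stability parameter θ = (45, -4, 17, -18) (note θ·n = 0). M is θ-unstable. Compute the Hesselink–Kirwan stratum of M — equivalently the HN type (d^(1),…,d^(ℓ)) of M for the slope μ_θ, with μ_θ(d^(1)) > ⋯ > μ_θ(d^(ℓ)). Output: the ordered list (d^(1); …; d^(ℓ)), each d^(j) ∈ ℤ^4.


Barcode: M ≅ I[1,4], I[2,2], I[4,4]^2. HN layers by μ_θ (3 steps, strictly decreasing):
  μ^(1)=10; μ^(2)=-4; μ^(3)=-18

((1, 1, 1, 1); (0, 1, 0, 0); (0, 0, 0, 2))


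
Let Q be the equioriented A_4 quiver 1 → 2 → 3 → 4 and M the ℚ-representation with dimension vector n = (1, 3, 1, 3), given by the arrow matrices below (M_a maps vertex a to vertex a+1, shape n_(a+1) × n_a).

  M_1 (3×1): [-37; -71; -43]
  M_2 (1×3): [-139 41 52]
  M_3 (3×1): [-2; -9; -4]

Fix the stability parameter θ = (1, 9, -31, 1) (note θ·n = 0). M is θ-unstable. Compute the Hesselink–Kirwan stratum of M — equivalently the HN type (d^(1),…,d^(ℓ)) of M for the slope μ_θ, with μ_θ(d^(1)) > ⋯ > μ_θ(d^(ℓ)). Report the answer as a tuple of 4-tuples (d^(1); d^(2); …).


Interval decomposition of M: I[1,4], I[2,2]^2, I[4,4]^2.
HN type (ℓ=3): μ^(1)=9; μ^(2)=1; μ^(3)=-7

((0, 2, 0, 0); (0, 0, 0, 3); (1, 1, 1, 0))


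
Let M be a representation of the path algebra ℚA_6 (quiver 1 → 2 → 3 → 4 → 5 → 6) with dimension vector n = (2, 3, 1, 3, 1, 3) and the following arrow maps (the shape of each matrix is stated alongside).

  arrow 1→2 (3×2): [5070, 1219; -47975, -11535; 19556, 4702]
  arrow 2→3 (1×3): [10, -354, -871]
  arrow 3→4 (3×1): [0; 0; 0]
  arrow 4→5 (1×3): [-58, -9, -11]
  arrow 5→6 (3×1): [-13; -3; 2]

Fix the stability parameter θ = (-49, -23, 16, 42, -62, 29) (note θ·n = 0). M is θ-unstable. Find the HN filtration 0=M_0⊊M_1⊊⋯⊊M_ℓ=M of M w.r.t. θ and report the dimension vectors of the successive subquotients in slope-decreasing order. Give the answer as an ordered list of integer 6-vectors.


Via rank(M_{q-1}∘⋯∘M_p): M ≅ I[1,2], I[1,3], I[2,2], I[4,4]^2, I[4,6], I[6,6]^2.
μ_θ-semistable layers: μ^(1)=42; μ^(2)=29; μ^(3)=16; μ^(4)=-10; μ^(5)=-23; μ^(6)=-49

((0, 0, 0, 2, 0, 0); (0, 0, 0, 0, 0, 3); (0, 0, 1, 0, 0, 0); (0, 0, 0, 1, 1, 0); (0, 3, 0, 0, 0, 0); (2, 0, 0, 0, 0, 0))


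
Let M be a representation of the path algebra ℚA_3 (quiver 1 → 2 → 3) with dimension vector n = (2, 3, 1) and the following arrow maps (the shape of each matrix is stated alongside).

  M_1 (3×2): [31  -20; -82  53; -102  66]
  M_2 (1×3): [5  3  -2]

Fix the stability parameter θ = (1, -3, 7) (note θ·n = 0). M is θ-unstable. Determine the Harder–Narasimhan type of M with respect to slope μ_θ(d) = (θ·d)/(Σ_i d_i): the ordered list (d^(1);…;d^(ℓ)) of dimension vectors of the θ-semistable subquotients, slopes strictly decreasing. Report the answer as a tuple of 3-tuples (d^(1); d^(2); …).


Barcode: M ≅ I[1,2], I[1,3], I[2,2]. HN layers by μ_θ (3 steps, strictly decreasing):
  μ^(1)=7; μ^(2)=-1; μ^(3)=-3

((0, 0, 1); (2, 2, 0); (0, 1, 0))


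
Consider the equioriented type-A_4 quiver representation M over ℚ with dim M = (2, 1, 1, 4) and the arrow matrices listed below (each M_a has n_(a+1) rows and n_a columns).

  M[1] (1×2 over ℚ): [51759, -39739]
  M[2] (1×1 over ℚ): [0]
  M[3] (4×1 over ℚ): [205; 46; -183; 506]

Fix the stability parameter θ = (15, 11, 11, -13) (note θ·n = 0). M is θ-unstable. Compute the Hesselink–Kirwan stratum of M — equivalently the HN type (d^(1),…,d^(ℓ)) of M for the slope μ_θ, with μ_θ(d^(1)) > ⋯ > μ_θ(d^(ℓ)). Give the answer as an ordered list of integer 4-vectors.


Barcode: M ≅ I[1,1], I[1,2], I[3,4], I[4,4]^3. HN layers by μ_θ (4 steps, strictly decreasing):
  μ^(1)=15; μ^(2)=13; μ^(3)=-1; μ^(4)=-13

((1, 0, 0, 0); (1, 1, 0, 0); (0, 0, 1, 1); (0, 0, 0, 3))


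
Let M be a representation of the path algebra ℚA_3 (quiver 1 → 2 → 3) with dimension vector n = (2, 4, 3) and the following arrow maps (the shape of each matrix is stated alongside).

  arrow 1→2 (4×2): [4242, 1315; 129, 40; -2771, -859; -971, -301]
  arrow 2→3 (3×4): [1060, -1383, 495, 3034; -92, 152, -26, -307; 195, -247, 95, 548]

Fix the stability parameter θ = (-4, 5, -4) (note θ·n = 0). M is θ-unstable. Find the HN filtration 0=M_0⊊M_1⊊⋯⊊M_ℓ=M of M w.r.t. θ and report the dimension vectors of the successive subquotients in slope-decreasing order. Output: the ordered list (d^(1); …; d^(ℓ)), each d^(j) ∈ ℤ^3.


Via rank(M_{q-1}∘⋯∘M_p): M ≅ I[1,3]^2, I[2,2], I[2,3].
μ_θ-semistable layers: μ^(1)=5; μ^(2)=1/2; μ^(3)=-4

((0, 1, 0); (0, 3, 3); (2, 0, 0))


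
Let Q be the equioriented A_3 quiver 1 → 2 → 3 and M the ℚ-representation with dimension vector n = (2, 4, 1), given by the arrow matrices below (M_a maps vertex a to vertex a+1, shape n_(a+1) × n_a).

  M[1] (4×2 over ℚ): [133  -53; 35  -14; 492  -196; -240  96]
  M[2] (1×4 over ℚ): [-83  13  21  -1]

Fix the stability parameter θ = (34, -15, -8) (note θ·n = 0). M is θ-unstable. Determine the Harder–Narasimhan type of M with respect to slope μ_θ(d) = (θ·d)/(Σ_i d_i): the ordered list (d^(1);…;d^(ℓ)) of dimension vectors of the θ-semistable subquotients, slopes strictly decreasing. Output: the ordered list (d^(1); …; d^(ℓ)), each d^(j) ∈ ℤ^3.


Interval decomposition of M: I[1,2], I[1,3], I[2,2]^2.
HN type (ℓ=3): μ^(1)=19/2; μ^(2)=11/3; μ^(3)=-15

((1, 1, 0); (1, 1, 1); (0, 2, 0))


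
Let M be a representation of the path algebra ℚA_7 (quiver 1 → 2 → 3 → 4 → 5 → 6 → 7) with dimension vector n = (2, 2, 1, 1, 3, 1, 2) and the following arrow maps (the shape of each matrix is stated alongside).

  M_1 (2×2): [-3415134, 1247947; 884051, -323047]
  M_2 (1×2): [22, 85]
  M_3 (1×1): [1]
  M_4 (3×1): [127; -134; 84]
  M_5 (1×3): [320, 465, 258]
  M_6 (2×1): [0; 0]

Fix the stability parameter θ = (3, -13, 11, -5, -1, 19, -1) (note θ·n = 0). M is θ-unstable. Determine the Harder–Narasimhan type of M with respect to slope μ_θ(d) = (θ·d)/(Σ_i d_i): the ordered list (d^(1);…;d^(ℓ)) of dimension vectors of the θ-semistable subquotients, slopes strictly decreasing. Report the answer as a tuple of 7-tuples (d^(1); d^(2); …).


Interval decomposition of M: I[1,2], I[1,6], I[5,5]^2, I[7,7]^2.
HN type (ℓ=4): μ^(1)=19; μ^(2)=5/3; μ^(3)=-1; μ^(4)=-5

((0, 0, 0, 0, 0, 1, 0); (0, 0, 1, 1, 1, 0, 0); (0, 0, 0, 0, 2, 0, 2); (2, 2, 0, 0, 0, 0, 0))


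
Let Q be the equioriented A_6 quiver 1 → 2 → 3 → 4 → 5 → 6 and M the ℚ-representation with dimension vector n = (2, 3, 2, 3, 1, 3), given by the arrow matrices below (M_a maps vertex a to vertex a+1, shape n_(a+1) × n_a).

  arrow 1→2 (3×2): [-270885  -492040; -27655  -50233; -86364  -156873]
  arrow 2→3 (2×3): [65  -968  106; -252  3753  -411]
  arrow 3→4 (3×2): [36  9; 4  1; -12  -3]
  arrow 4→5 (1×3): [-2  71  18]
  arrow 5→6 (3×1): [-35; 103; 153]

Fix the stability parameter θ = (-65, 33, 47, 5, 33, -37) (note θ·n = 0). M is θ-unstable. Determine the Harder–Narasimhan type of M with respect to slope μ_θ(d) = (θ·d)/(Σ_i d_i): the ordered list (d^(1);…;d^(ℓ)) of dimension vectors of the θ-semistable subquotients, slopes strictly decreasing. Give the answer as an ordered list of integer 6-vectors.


Via rank(M_{q-1}∘⋯∘M_p): M ≅ I[1,2], I[1,6], I[2,3], I[4,4]^2, I[6,6]^2.
μ_θ-semistable layers: μ^(1)=47; μ^(2)=33; μ^(3)=81/5; μ^(4)=5; μ^(5)=-37; μ^(6)=-65

((0, 0, 1, 0, 0, 0); (0, 2, 0, 0, 0, 0); (0, 1, 1, 1, 1, 1); (0, 0, 0, 2, 0, 0); (0, 0, 0, 0, 0, 2); (2, 0, 0, 0, 0, 0))


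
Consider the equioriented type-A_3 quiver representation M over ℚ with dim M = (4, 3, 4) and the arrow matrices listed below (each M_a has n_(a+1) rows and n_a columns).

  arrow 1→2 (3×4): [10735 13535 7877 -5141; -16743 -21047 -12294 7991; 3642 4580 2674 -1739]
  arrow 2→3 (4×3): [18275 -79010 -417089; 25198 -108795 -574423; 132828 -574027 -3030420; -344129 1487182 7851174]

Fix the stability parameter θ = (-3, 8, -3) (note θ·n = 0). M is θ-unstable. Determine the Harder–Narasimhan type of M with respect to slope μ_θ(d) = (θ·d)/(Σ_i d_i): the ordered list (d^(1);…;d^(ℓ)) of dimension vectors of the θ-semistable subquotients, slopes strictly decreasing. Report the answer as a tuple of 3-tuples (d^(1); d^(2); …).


Interval decomposition of M: I[1,1], I[1,3]^3, I[3,3].
HN type (ℓ=2): μ^(1)=5/2; μ^(2)=-3

((0, 3, 3); (4, 0, 1))


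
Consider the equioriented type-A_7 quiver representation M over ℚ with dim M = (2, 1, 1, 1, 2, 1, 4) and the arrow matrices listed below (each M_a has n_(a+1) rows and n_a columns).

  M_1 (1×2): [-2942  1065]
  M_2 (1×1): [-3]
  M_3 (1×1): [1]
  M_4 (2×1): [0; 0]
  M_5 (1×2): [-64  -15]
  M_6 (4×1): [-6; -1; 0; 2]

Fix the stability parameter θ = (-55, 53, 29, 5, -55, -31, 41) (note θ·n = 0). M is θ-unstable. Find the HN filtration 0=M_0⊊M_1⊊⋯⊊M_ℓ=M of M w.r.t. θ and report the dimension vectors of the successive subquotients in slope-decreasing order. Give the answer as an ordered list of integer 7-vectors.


Via rank(M_{q-1}∘⋯∘M_p): M ≅ I[1,1], I[1,4], I[5,5], I[5,7], I[7,7]^3.
μ_θ-semistable layers: μ^(1)=41; μ^(2)=29; μ^(3)=-31; μ^(4)=-55

((0, 0, 0, 0, 0, 0, 4); (0, 1, 1, 1, 0, 0, 0); (0, 0, 0, 0, 0, 1, 0); (2, 0, 0, 0, 2, 0, 0))


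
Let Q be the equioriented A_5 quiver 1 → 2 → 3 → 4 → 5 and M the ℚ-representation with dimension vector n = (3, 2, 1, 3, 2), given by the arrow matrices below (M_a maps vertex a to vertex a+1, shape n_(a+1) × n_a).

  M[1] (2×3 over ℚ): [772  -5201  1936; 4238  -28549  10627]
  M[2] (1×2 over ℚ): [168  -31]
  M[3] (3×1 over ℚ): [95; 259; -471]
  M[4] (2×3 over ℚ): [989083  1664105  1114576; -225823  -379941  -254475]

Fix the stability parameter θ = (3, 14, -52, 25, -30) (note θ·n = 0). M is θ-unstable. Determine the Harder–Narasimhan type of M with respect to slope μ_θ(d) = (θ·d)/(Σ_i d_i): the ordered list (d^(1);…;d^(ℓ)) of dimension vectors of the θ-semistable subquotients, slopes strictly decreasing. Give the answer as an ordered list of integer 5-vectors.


Via rank(M_{q-1}∘⋯∘M_p): M ≅ I[1,1], I[1,2], I[1,5], I[4,4], I[4,5].
μ_θ-semistable layers: μ^(1)=25; μ^(2)=14; μ^(3)=3; μ^(4)=-5/2; μ^(5)=-35/3

((0, 0, 0, 1, 0); (0, 1, 0, 0, 0); (2, 0, 0, 0, 0); (0, 0, 0, 2, 2); (1, 1, 1, 0, 0))


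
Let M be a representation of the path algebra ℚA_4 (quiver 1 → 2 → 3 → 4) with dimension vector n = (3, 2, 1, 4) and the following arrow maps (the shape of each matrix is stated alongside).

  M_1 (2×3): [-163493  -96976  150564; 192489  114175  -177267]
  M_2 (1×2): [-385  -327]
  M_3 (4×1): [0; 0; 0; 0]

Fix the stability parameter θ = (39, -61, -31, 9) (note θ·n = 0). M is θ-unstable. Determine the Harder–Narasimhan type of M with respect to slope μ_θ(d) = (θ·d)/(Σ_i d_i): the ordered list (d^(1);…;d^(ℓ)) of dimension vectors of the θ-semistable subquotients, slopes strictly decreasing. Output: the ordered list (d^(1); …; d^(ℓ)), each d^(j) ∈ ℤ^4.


Interval decomposition of M: I[1,1], I[1,2], I[1,3], I[4,4]^4.
HN type (ℓ=4): μ^(1)=39; μ^(2)=9; μ^(3)=-11; μ^(4)=-53/3

((1, 0, 0, 0); (0, 0, 0, 4); (1, 1, 0, 0); (1, 1, 1, 0))


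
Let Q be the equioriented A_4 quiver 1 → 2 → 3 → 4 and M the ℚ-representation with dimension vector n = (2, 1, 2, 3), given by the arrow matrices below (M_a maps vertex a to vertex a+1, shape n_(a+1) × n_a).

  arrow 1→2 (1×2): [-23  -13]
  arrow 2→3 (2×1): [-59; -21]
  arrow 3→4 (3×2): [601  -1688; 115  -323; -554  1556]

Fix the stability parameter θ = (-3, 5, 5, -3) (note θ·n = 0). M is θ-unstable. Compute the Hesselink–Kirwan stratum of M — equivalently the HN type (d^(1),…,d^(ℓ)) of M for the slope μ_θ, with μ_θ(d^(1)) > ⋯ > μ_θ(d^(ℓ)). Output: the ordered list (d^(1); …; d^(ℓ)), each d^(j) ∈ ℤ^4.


Via rank(M_{q-1}∘⋯∘M_p): M ≅ I[1,1], I[1,4], I[3,4], I[4,4].
μ_θ-semistable layers: μ^(1)=7/3; μ^(2)=1; μ^(3)=-3

((0, 1, 1, 1); (0, 0, 1, 1); (2, 0, 0, 1))


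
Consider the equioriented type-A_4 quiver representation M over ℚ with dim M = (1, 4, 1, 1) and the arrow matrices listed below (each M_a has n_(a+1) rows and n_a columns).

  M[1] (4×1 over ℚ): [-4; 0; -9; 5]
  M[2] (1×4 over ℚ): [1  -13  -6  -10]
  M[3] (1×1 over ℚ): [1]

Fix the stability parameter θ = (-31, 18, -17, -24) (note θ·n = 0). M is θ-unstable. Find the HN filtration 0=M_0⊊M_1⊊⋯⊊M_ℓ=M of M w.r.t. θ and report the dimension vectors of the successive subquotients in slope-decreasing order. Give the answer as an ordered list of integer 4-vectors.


Via rank(M_{q-1}∘⋯∘M_p): M ≅ I[1,2], I[2,2]^2, I[2,4].
μ_θ-semistable layers: μ^(1)=18; μ^(2)=-23/3; μ^(3)=-31

((0, 3, 0, 0); (0, 1, 1, 1); (1, 0, 0, 0))


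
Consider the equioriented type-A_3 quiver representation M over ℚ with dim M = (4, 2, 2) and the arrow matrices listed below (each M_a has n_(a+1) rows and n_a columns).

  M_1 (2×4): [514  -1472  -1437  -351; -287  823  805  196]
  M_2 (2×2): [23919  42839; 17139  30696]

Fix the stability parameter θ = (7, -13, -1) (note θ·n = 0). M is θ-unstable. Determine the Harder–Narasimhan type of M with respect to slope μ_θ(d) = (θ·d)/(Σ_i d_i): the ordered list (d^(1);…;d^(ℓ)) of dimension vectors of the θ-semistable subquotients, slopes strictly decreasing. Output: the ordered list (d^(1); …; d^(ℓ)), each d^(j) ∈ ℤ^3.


Barcode: M ≅ I[1,1]^2, I[1,3]^2. HN layers by μ_θ (3 steps, strictly decreasing):
  μ^(1)=7; μ^(2)=-1; μ^(3)=-3

((2, 0, 0); (0, 0, 2); (2, 2, 0))


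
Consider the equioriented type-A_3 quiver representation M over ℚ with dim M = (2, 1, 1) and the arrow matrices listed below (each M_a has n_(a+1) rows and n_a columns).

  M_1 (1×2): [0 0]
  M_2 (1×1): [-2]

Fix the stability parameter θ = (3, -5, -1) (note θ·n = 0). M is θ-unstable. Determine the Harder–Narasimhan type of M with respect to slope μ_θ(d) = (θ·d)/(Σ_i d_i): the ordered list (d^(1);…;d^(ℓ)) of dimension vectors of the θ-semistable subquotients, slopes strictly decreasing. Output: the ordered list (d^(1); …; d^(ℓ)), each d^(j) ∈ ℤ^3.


Barcode: M ≅ I[1,1]^2, I[2,3]. HN layers by μ_θ (3 steps, strictly decreasing):
  μ^(1)=3; μ^(2)=-1; μ^(3)=-5

((2, 0, 0); (0, 0, 1); (0, 1, 0))


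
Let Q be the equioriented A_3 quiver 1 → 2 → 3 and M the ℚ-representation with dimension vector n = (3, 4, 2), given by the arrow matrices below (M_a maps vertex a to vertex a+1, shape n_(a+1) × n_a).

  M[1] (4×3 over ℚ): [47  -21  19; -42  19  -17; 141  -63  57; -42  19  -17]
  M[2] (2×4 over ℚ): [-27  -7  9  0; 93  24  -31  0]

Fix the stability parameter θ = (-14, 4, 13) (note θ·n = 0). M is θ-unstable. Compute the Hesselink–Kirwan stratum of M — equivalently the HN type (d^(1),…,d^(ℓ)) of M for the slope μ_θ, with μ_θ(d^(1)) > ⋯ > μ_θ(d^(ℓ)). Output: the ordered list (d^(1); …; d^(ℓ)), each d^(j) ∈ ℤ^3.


Via rank(M_{q-1}∘⋯∘M_p): M ≅ I[1,1], I[1,2], I[1,3], I[2,2], I[2,3].
μ_θ-semistable layers: μ^(1)=13; μ^(2)=4; μ^(3)=-14

((0, 0, 2); (0, 4, 0); (3, 0, 0))


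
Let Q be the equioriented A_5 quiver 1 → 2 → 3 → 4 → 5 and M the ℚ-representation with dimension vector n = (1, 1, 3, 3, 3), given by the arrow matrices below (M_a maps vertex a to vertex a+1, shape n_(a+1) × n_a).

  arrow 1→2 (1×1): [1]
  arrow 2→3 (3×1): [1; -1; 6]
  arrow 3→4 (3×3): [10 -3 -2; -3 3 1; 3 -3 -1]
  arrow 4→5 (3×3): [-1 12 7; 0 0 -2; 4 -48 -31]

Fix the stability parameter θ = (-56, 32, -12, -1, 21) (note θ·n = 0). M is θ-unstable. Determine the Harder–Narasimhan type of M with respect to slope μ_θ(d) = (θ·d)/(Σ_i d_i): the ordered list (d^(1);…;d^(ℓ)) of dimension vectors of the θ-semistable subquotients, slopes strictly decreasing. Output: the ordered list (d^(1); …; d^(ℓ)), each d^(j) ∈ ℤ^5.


Interval decomposition of M: I[1,5], I[3,3], I[3,5], I[4,4], I[5,5].
HN type (ℓ=5): μ^(1)=21; μ^(2)=19/3; μ^(3)=-1; μ^(4)=-12; μ^(5)=-56

((0, 0, 0, 0, 3); (0, 1, 1, 1, 0); (0, 0, 0, 2, 0); (0, 0, 2, 0, 0); (1, 0, 0, 0, 0))


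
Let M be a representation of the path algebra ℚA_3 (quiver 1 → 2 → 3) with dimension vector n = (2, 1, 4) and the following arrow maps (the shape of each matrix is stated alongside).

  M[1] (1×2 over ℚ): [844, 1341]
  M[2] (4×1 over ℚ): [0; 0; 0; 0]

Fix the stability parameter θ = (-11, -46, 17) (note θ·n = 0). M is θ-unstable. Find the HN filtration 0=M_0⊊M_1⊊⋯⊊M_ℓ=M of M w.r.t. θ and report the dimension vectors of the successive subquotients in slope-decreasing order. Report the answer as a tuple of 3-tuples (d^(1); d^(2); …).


Interval decomposition of M: I[1,1], I[1,2], I[3,3]^4.
HN type (ℓ=3): μ^(1)=17; μ^(2)=-11; μ^(3)=-57/2

((0, 0, 4); (1, 0, 0); (1, 1, 0))


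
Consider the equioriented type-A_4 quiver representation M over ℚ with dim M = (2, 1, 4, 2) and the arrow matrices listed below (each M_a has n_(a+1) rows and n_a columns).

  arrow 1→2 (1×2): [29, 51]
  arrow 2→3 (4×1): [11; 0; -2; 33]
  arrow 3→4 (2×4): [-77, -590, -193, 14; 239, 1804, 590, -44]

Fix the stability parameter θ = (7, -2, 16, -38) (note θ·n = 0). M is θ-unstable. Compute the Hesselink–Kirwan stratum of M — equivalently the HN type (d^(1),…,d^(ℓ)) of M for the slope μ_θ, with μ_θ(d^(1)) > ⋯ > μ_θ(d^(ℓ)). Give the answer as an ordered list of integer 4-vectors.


Interval decomposition of M: I[1,1], I[1,4], I[3,3]^2, I[3,4].
HN type (ℓ=4): μ^(1)=16; μ^(2)=7; μ^(3)=-17/4; μ^(4)=-11

((0, 0, 2, 0); (1, 0, 0, 0); (1, 1, 1, 1); (0, 0, 1, 1))


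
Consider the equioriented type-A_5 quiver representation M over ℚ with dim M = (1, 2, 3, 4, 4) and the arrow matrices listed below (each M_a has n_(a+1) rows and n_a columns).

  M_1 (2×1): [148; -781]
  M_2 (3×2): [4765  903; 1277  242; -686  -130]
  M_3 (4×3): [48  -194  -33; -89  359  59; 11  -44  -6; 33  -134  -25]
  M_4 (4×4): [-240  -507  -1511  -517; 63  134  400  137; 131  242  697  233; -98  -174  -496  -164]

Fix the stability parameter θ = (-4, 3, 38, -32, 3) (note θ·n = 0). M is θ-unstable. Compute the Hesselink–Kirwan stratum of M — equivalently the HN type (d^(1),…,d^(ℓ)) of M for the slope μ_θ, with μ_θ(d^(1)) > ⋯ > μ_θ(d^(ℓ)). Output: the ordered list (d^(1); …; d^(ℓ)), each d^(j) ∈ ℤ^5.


Barcode: M ≅ I[1,5], I[2,5], I[3,4], I[4,5], I[5,5]. HN layers by μ_θ (3 steps, strictly decreasing):
  μ^(1)=3; μ^(2)=-4; μ^(3)=-32

((0, 2, 3, 3, 4); (1, 0, 0, 0, 0); (0, 0, 0, 1, 0))


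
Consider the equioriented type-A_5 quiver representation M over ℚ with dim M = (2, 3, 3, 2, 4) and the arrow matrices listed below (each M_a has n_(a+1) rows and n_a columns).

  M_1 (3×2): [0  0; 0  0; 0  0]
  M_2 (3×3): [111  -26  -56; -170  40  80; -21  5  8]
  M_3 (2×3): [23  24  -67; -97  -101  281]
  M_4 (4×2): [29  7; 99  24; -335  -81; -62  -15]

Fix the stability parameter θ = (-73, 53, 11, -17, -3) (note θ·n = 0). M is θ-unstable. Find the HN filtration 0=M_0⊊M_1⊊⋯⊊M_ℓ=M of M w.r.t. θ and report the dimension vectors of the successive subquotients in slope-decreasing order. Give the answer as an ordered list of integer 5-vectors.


Interval decomposition of M: I[1,1]^2, I[2,2], I[2,5]^2, I[3,3], I[5,5]^2.
HN type (ℓ=4): μ^(1)=53; μ^(2)=11; μ^(3)=-3; μ^(4)=-73

((0, 1, 0, 0, 0); (0, 2, 3, 2, 2); (0, 0, 0, 0, 2); (2, 0, 0, 0, 0))


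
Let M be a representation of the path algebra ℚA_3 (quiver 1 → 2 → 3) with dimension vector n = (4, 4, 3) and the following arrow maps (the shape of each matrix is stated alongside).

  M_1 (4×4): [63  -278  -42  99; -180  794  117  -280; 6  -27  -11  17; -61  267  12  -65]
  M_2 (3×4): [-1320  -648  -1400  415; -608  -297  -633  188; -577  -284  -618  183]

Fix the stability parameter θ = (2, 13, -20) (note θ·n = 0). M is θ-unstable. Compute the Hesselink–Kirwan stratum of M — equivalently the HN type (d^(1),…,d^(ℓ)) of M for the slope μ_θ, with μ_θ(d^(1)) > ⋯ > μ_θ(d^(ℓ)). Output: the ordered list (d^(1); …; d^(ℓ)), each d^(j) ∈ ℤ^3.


Barcode: M ≅ I[1,2], I[1,3]^3. HN layers by μ_θ (3 steps, strictly decreasing):
  μ^(1)=13; μ^(2)=2; μ^(3)=-5/3

((0, 1, 0); (1, 0, 0); (3, 3, 3))


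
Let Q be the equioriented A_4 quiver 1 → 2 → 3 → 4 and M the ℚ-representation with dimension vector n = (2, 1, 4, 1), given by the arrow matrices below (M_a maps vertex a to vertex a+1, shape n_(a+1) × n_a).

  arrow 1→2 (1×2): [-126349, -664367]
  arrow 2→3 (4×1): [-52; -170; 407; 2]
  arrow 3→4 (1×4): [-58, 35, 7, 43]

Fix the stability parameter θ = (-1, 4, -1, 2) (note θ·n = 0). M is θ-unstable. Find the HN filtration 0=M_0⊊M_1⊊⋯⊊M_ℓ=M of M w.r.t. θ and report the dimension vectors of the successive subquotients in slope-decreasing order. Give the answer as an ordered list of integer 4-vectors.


Interval decomposition of M: I[1,1], I[1,4], I[3,3]^3.
HN type (ℓ=3): μ^(1)=2; μ^(2)=3/2; μ^(3)=-1

((0, 0, 0, 1); (0, 1, 1, 0); (2, 0, 3, 0))


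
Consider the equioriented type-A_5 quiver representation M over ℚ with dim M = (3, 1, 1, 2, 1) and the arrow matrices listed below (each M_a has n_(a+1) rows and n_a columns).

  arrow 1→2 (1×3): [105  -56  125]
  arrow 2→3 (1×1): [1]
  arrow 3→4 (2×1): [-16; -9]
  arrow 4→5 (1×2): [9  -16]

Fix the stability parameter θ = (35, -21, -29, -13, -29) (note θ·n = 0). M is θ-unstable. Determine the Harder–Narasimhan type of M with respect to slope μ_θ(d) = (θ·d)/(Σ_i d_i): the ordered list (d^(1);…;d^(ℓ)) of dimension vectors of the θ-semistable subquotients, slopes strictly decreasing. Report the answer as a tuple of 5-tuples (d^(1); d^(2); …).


Interval decomposition of M: I[1,1]^2, I[1,4], I[4,5].
HN type (ℓ=3): μ^(1)=35; μ^(2)=-7; μ^(3)=-21

((2, 0, 0, 0, 0); (1, 1, 1, 1, 0); (0, 0, 0, 1, 1))


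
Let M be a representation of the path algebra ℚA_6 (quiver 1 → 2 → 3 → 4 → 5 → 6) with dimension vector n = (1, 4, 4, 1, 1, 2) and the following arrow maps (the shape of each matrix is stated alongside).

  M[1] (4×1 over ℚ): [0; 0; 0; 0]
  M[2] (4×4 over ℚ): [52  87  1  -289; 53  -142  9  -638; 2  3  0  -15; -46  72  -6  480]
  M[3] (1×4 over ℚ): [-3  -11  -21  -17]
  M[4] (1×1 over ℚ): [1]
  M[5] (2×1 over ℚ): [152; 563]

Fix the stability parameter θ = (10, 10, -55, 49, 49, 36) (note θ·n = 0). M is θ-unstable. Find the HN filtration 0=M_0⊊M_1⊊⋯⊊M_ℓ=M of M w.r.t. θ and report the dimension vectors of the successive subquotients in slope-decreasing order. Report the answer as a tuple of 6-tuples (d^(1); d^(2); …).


Via rank(M_{q-1}∘⋯∘M_p): M ≅ I[1,1], I[2,2], I[2,3]^2, I[2,6], I[3,3], I[6,6].
μ_θ-semistable layers: μ^(1)=134/3; μ^(2)=36; μ^(3)=10; μ^(4)=-45/2; μ^(5)=-55

((0, 0, 0, 1, 1, 1); (0, 0, 0, 0, 0, 1); (1, 1, 0, 0, 0, 0); (0, 3, 3, 0, 0, 0); (0, 0, 1, 0, 0, 0))


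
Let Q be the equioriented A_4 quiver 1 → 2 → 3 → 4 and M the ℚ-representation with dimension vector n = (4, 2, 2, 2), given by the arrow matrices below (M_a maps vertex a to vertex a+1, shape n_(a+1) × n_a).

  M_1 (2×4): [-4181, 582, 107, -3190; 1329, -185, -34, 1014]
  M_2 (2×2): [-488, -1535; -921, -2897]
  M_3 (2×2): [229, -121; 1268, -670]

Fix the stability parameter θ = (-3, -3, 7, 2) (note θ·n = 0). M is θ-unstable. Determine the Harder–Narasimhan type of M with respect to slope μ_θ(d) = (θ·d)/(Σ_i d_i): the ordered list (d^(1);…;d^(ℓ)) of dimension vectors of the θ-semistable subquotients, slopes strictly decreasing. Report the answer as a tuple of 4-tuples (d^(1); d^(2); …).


Interval decomposition of M: I[1,1]^2, I[1,4]^2.
HN type (ℓ=2): μ^(1)=9/2; μ^(2)=-3

((0, 0, 2, 2); (4, 2, 0, 0))


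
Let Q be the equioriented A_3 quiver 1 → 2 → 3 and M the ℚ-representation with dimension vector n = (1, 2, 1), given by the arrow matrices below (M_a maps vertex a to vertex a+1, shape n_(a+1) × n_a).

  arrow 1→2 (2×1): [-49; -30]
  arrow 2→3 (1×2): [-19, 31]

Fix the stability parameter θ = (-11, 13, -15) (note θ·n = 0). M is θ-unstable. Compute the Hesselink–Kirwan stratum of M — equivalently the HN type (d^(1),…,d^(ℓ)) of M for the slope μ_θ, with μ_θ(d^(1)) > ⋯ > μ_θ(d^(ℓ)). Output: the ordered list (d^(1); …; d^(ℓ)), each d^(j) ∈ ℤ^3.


Via rank(M_{q-1}∘⋯∘M_p): M ≅ I[1,3], I[2,2].
μ_θ-semistable layers: μ^(1)=13; μ^(2)=-1; μ^(3)=-11

((0, 1, 0); (0, 1, 1); (1, 0, 0))


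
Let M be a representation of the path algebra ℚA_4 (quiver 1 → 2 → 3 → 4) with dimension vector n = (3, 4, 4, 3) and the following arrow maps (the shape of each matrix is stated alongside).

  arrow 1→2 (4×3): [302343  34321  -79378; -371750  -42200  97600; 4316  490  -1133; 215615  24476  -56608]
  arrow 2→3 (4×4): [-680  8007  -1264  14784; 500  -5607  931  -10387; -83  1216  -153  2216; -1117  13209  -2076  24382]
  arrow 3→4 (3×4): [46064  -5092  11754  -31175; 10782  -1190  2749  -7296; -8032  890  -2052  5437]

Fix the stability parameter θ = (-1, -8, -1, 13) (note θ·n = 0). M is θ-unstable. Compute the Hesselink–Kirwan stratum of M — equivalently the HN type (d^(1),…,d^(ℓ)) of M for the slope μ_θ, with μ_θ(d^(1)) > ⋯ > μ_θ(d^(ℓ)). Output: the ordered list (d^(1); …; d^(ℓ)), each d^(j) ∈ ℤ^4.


Interval decomposition of M: I[1,4]^3, I[2,3].
HN type (ℓ=4): μ^(1)=13; μ^(2)=-1; μ^(3)=-9/2; μ^(4)=-8

((0, 0, 0, 3); (0, 0, 4, 0); (3, 3, 0, 0); (0, 1, 0, 0))


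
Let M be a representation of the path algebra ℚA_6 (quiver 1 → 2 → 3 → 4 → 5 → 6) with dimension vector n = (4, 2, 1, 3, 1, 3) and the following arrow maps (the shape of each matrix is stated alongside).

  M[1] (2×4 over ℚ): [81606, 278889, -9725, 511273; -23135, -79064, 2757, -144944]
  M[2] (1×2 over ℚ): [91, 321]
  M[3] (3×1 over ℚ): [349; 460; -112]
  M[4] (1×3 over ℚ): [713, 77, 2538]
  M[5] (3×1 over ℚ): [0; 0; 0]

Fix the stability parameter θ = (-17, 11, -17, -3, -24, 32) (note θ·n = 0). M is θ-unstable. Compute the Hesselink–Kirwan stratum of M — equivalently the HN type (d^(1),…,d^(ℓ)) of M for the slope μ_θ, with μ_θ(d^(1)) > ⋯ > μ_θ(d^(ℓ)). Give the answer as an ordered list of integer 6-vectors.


Interval decomposition of M: I[1,1]^2, I[1,2], I[1,5], I[4,4]^2, I[6,6]^3.
HN type (ℓ=5): μ^(1)=32; μ^(2)=11; μ^(3)=-3; μ^(4)=-33/4; μ^(5)=-17

((0, 0, 0, 0, 0, 3); (0, 1, 0, 0, 0, 0); (0, 0, 0, 2, 0, 0); (0, 1, 1, 1, 1, 0); (4, 0, 0, 0, 0, 0))


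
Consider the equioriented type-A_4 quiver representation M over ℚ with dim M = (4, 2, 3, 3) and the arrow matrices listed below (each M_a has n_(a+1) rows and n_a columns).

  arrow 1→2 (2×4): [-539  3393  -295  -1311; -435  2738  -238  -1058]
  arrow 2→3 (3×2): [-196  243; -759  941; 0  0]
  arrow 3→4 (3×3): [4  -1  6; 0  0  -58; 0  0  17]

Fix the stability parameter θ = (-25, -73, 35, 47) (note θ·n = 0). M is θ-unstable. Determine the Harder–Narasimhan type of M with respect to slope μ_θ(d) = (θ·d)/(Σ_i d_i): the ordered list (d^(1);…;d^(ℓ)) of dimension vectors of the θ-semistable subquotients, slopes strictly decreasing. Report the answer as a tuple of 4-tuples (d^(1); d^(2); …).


Interval decomposition of M: I[1,1]^2, I[1,3], I[1,4], I[3,4], I[4,4].
HN type (ℓ=4): μ^(1)=47; μ^(2)=35; μ^(3)=-25; μ^(4)=-49

((0, 0, 0, 3); (0, 0, 3, 0); (2, 0, 0, 0); (2, 2, 0, 0))


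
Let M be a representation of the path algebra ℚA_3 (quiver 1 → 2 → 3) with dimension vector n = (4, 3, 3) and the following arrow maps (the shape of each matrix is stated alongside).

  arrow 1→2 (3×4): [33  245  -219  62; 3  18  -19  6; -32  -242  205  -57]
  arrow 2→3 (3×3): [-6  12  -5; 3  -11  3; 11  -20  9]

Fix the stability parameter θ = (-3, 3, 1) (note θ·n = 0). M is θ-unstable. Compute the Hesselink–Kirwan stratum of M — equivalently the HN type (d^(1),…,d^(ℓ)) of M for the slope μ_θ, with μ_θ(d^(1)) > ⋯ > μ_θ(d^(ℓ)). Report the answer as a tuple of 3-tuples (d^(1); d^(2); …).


Via rank(M_{q-1}∘⋯∘M_p): M ≅ I[1,1], I[1,3]^3.
μ_θ-semistable layers: μ^(1)=2; μ^(2)=-3

((0, 3, 3); (4, 0, 0))


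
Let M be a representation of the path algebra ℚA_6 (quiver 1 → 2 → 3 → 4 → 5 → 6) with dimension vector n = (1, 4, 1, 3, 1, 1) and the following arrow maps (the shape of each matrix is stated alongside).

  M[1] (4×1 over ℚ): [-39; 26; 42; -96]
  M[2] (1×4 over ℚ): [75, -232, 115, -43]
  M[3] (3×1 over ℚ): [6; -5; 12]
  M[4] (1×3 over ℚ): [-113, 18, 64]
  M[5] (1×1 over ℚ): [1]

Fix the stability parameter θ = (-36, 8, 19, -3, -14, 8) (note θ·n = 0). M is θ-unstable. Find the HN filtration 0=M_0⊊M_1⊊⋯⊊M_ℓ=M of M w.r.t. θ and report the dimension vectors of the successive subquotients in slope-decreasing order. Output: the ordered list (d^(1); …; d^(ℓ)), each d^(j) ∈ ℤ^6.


Via rank(M_{q-1}∘⋯∘M_p): M ≅ I[1,4], I[2,2]^3, I[4,4], I[4,6].
μ_θ-semistable layers: μ^(1)=8; μ^(2)=-3; μ^(3)=-17/2; μ^(4)=-36

((0, 4, 1, 1, 0, 1); (0, 0, 0, 1, 0, 0); (0, 0, 0, 1, 1, 0); (1, 0, 0, 0, 0, 0))


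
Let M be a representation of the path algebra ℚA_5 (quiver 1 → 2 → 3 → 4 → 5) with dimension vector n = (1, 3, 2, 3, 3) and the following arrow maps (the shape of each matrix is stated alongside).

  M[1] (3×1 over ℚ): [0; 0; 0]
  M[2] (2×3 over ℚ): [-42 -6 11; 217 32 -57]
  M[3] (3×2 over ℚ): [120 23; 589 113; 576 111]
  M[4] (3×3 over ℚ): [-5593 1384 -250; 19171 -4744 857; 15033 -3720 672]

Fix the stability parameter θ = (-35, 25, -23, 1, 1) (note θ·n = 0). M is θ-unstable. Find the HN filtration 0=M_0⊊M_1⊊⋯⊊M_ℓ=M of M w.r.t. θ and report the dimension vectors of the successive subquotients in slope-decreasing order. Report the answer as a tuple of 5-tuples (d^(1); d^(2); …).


Interval decomposition of M: I[1,1], I[2,2], I[2,4], I[2,5], I[4,5], I[5,5].
HN type (ℓ=3): μ^(1)=25; μ^(2)=1; μ^(3)=-35

((0, 1, 0, 0, 0); (0, 2, 2, 3, 3); (1, 0, 0, 0, 0))


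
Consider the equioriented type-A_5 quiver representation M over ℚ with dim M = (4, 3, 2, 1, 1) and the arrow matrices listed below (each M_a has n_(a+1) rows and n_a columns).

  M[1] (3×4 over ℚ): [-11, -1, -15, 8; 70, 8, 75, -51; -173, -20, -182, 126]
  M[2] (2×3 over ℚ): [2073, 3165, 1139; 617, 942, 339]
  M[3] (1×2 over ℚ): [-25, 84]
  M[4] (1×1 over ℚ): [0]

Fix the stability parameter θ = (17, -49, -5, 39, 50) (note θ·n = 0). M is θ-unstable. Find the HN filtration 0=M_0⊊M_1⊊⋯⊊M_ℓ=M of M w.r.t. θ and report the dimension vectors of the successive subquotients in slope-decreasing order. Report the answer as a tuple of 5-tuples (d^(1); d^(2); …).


Barcode: M ≅ I[1,1], I[1,2], I[1,3], I[1,4], I[5,5]. HN layers by μ_θ (5 steps, strictly decreasing):
  μ^(1)=50; μ^(2)=39; μ^(3)=17; μ^(4)=-5; μ^(5)=-16

((0, 0, 0, 0, 1); (0, 0, 0, 1, 0); (1, 0, 0, 0, 0); (0, 0, 2, 0, 0); (3, 3, 0, 0, 0))


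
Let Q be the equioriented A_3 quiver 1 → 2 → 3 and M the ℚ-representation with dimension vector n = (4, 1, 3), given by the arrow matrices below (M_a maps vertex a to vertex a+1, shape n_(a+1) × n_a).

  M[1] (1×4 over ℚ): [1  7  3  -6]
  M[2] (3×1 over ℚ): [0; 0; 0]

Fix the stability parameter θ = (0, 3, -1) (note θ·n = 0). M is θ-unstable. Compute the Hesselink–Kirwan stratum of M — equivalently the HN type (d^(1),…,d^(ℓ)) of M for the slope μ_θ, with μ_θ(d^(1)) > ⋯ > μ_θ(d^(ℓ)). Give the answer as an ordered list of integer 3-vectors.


Barcode: M ≅ I[1,1]^3, I[1,2], I[3,3]^3. HN layers by μ_θ (3 steps, strictly decreasing):
  μ^(1)=3; μ^(2)=0; μ^(3)=-1

((0, 1, 0); (4, 0, 0); (0, 0, 3))


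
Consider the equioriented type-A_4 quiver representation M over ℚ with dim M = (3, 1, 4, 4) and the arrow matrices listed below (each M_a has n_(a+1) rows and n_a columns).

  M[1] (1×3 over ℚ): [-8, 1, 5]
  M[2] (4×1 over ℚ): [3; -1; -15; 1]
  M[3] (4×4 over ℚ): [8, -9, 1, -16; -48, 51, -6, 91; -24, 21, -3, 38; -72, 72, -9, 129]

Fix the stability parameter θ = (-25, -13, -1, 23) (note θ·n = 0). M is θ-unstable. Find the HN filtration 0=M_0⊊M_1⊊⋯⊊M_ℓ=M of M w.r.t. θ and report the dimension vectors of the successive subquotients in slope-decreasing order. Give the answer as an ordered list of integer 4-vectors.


Interval decomposition of M: I[1,1]^2, I[1,4], I[3,3]^2, I[3,4], I[4,4]^2.
HN type (ℓ=4): μ^(1)=23; μ^(2)=-1; μ^(3)=-13; μ^(4)=-25

((0, 0, 0, 4); (0, 0, 4, 0); (0, 1, 0, 0); (3, 0, 0, 0))


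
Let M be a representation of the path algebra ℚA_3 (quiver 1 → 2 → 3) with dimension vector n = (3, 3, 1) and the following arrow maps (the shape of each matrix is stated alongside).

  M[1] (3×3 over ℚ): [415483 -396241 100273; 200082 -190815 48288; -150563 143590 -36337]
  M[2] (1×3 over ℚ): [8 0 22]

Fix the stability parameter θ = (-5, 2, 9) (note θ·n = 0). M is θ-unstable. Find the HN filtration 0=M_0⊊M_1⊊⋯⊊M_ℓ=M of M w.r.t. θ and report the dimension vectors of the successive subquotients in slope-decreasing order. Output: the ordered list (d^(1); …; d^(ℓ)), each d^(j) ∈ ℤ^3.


Barcode: M ≅ I[1,2]^2, I[1,3]. HN layers by μ_θ (3 steps, strictly decreasing):
  μ^(1)=9; μ^(2)=2; μ^(3)=-5

((0, 0, 1); (0, 3, 0); (3, 0, 0))


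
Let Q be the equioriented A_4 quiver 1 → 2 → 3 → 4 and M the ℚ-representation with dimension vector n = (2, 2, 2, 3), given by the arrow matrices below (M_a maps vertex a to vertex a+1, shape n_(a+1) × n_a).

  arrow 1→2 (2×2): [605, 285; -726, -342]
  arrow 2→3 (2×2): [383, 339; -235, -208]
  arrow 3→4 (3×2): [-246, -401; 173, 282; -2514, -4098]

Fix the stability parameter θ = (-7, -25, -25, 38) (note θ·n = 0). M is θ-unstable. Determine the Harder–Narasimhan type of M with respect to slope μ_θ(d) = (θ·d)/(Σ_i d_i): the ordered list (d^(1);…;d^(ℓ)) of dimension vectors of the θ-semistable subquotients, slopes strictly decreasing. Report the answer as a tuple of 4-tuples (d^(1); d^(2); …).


Via rank(M_{q-1}∘⋯∘M_p): M ≅ I[1,1], I[1,4], I[2,4], I[4,4].
μ_θ-semistable layers: μ^(1)=38; μ^(2)=-7; μ^(3)=-19; μ^(4)=-25

((0, 0, 0, 3); (1, 0, 0, 0); (1, 1, 1, 0); (0, 1, 1, 0))


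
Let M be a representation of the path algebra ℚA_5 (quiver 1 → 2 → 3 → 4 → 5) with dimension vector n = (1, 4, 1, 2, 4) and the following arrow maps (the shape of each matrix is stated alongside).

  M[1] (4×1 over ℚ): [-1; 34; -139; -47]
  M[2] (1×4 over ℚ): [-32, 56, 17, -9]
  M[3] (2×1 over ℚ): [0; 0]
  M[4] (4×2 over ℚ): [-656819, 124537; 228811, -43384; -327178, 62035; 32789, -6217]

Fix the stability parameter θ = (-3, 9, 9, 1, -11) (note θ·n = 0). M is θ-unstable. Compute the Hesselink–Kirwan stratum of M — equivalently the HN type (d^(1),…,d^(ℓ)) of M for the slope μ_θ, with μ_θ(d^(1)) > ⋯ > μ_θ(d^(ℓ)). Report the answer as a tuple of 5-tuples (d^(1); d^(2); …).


Barcode: M ≅ I[1,3], I[2,2]^3, I[4,5]^2, I[5,5]^2. HN layers by μ_θ (4 steps, strictly decreasing):
  μ^(1)=9; μ^(2)=-3; μ^(3)=-5; μ^(4)=-11

((0, 4, 1, 0, 0); (1, 0, 0, 0, 0); (0, 0, 0, 2, 2); (0, 0, 0, 0, 2))


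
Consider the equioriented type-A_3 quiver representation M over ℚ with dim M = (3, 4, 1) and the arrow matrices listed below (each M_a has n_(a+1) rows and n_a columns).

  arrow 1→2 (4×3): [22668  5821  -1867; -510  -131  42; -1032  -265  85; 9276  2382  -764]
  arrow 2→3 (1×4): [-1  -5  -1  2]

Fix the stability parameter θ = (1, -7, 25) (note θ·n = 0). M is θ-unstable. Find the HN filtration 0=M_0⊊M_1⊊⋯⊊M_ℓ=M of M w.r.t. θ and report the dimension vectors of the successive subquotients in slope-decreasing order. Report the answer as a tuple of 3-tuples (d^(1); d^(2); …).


Barcode: M ≅ I[1,1], I[1,2], I[1,3], I[2,2]^2. HN layers by μ_θ (4 steps, strictly decreasing):
  μ^(1)=25; μ^(2)=1; μ^(3)=-3; μ^(4)=-7

((0, 0, 1); (1, 0, 0); (2, 2, 0); (0, 2, 0))


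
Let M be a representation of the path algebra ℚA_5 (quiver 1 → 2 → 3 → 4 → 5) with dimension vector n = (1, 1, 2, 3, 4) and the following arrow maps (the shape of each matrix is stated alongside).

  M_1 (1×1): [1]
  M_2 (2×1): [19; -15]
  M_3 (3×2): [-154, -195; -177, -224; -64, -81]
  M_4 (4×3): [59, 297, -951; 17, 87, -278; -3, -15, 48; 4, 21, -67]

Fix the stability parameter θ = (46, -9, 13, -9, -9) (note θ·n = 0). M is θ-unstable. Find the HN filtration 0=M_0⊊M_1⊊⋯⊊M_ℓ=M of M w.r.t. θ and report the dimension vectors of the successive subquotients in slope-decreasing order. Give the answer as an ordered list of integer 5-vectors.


Via rank(M_{q-1}∘⋯∘M_p): M ≅ I[1,5], I[3,5], I[4,5], I[5,5].
μ_θ-semistable layers: μ^(1)=32/5; μ^(2)=-5/3; μ^(3)=-9

((1, 1, 1, 1, 1); (0, 0, 1, 1, 1); (0, 0, 0, 1, 2))


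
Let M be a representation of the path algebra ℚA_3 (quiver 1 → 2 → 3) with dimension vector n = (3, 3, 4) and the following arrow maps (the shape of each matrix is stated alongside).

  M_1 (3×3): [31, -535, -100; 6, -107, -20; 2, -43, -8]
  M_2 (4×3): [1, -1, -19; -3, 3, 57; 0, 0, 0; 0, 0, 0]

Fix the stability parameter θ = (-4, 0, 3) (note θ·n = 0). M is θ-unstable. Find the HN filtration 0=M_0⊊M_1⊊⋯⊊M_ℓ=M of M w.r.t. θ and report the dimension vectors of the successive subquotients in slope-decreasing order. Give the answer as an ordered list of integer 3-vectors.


Barcode: M ≅ I[1,2]^2, I[1,3], I[3,3]^3. HN layers by μ_θ (3 steps, strictly decreasing):
  μ^(1)=3; μ^(2)=0; μ^(3)=-4

((0, 0, 4); (0, 3, 0); (3, 0, 0))


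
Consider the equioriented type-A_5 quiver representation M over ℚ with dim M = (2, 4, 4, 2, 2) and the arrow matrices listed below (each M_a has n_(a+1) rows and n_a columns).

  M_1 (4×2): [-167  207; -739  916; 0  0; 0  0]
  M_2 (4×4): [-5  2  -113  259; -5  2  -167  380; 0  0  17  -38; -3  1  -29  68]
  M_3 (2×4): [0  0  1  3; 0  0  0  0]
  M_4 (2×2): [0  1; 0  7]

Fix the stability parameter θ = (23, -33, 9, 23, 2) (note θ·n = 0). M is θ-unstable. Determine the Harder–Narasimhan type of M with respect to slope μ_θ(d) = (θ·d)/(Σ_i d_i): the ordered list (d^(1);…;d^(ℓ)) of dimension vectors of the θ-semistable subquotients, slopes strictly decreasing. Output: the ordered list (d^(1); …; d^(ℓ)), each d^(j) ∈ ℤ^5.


Via rank(M_{q-1}∘⋯∘M_p): M ≅ I[1,3], I[1,4], I[2,3]^2, I[4,5], I[5,5].
μ_θ-semistable layers: μ^(1)=23; μ^(2)=25/2; μ^(3)=9; μ^(4)=2; μ^(5)=-5; μ^(6)=-33

((0, 0, 0, 1, 0); (0, 0, 0, 1, 1); (0, 0, 4, 0, 0); (0, 0, 0, 0, 1); (2, 2, 0, 0, 0); (0, 2, 0, 0, 0))


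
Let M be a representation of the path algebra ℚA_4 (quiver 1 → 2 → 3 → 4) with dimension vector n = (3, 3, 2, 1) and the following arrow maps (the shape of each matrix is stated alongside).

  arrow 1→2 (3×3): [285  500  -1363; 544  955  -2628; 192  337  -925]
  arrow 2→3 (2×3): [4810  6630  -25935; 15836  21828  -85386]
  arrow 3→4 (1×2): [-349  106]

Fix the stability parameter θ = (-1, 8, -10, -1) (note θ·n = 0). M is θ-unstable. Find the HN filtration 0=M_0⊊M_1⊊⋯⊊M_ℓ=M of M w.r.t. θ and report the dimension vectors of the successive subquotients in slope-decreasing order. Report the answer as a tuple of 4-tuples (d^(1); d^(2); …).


Barcode: M ≅ I[1,2]^2, I[1,4], I[3,3]. HN layers by μ_θ (3 steps, strictly decreasing):
  μ^(1)=8; μ^(2)=-1; μ^(3)=-10

((0, 2, 0, 0); (3, 1, 1, 1); (0, 0, 1, 0))
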